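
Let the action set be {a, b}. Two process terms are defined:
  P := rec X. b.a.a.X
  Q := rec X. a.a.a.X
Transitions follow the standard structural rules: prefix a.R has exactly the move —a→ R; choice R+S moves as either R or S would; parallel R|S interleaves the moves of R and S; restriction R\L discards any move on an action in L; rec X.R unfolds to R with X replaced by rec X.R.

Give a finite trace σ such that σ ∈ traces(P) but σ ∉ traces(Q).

LTS(P): 3 reachable states
  m0 = rec X. b.a.a.X :: —b→ m1
  m1 = a.a.(rec X. b.a.a.X) :: —a→ m2
  m2 = a.(rec X. b.a.a.X) :: —a→ m0
LTS(Q): 3 reachable states
  n0 = rec X. a.a.a.X :: —a→ n1
  n1 = a.a.(rec X. a.a.a.X) :: —a→ n2
  n2 = a.(rec X. a.a.a.X) :: —a→ n0
Trace ⟨b⟩ through P, begin at {m0}:
  after b @ step 1: {m1}
  ✓ P
Trace ⟨b⟩ through Q, begin at {n0}:
  after b @ step 1: ∅  — Q cannot continue

b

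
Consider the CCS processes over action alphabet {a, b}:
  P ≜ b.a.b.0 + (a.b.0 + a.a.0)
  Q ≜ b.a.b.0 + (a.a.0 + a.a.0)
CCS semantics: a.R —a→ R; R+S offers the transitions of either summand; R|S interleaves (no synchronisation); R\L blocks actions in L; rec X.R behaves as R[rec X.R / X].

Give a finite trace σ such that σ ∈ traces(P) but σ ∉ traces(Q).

P's transition system — 5 states:
  p0 = b.a.b.0 + (a.b.0 + a.a.0) :: -a-> p1, -a-> p2, -b-> p3
  p1 = a.0 :: -a-> p4
  p2 = b.0 :: -b-> p4
  p3 = a.b.0 :: -a-> p2
  p4 = 0 :: ·
Q's transition system — 5 states:
  q0 = b.a.b.0 + (a.a.0 + a.a.0) :: -a-> q1, -b-> q2
  q1 = a.0 :: -a-> q3
  q2 = a.b.0 :: -a-> q4
  q3 = 0 :: ·
  q4 = b.0 :: -b-> q3
Run σ = ⟨ab⟩ on P: start {p0}
  step 1 (a): {p1, p2}
  step 2 (b): {p4}
  — P admits the full trace.
Run σ = ⟨ab⟩ on Q: start {q0}
  step 1 (a): {q1}
  step 2 (b): ∅ (Q stuck)

ab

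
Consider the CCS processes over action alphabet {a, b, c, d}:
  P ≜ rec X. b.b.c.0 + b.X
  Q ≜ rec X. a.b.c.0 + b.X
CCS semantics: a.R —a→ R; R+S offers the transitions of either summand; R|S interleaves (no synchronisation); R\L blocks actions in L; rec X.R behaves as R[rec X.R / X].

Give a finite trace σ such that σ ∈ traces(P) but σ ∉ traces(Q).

bbc

Reachable graph of P (4 states):
  m0 = rec X. b.b.c.0 + b.X :: —b→ m0, —b→ m1
  m1 = b.c.0 :: —b→ m2
  m2 = c.0 :: —c→ m3
  m3 = 0 :: ·
Reachable graph of Q (4 states):
  n0 = rec X. a.b.c.0 + b.X :: —a→ n1, —b→ n0
  n1 = b.c.0 :: —b→ n2
  n2 = c.0 :: —c→ n3
  n3 = 0 :: ·
Run σ = ⟨bbc⟩ on P: start {m0}
  step 1 (b): {m0, m1}
  step 2 (b): {m0, m1, m2}
  step 3 (c): {m3}
  P completes σ.
Run σ = ⟨bbc⟩ on Q: start {n0}
  step 1 (b): {n0}
  step 2 (b): {n0}
  step 3 (c): no successor for Q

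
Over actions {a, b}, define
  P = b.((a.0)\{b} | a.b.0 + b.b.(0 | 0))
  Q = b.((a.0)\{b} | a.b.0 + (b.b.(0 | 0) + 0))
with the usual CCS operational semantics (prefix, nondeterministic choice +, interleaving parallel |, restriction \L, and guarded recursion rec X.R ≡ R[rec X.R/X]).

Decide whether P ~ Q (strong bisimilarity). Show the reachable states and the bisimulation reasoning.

bisimilar

Reachable graph of P (9 states):
  s0 = b.((a.0)\{b} | a.b.0 + b.b.(0 | 0)) has moves ··b··> s1
  s1 = (a.0)\{b} | a.b.0 + b.b.(0 | 0) has moves ··a··> s2, ··a··> s3, ··b··> s4
  s2 = (a.0)\{b} | b.0 has moves ··a··> s5, ··b··> s6
  s3 = 0\{b} | a.b.0 has moves ··a··> s5
  s4 = b.(0 | 0) has moves ··b··> s7
  s5 = 0\{b} | b.0 has moves ··b··> s8
  s6 = (a.0)\{b} | 0 has moves ··a··> s8
  s7 = 0 | 0 has moves ∅
  s8 = 0\{b} | 0 has moves ∅
Reachable graph of Q (9 states):
  t0 = b.((a.0)\{b} | a.b.0 + (b.b.(0 | 0) + 0)) has moves ··b··> t1
  t1 = (a.0)\{b} | a.b.0 + (b.b.(0 | 0) + 0) has moves ··a··> t2, ··a··> t3, ··b··> t4
  t2 = (a.0)\{b} | b.0 has moves ··a··> t5, ··b··> t6
  t3 = 0\{b} | a.b.0 has moves ··a··> t5
  t4 = b.(0 | 0) has moves ··b··> t7
  t5 = 0\{b} | b.0 has moves ··b··> t8
  t6 = (a.0)\{b} | 0 has moves ··a··> t8
  t7 = 0 | 0 has moves ∅
  t8 = 0\{b} | 0 has moves ∅
Bisimilarity quotient blocks:
  B0 = {s0, t0}
  B1 = {s1, t1}
  B2 = {s3, t3}
  B3 = {s4, s5, t4, t5}
  B4 = {s7, s8, t7, t8}
  B5 = {s2, t2}
  B6 = {s6, t6}
s0 ∈ B0, t0 ∈ B0 → same block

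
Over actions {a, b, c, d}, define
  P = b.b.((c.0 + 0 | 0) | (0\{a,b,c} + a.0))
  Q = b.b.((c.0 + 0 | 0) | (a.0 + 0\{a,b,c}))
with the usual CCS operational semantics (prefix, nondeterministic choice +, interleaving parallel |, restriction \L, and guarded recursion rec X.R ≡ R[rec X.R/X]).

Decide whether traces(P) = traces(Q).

traces(P) = traces(Q)

Reachable graph of P (6 states):
  s0 = b.b.((c.0 + 0 | 0) | (0\{a,b,c} + a.0)) | -b-> s1
  s1 = b.((c.0 + 0 | 0) | (0\{a,b,c} + a.0)) | -b-> s2
  s2 = (c.0 + 0 | 0) | (0\{a,b,c} + a.0) | -a-> s3, -c-> s4
  s3 = (c.0 + 0 | 0) | 0 | -c-> s5
  s4 = 0 | (0\{a,b,c} + a.0) | -a-> s5
  s5 = 0 | 0 | ·
Reachable graph of Q (6 states):
  t0 = b.b.((c.0 + 0 | 0) | (a.0 + 0\{a,b,c})) | -b-> t1
  t1 = b.((c.0 + 0 | 0) | (a.0 + 0\{a,b,c})) | -b-> t2
  t2 = (c.0 + 0 | 0) | (a.0 + 0\{a,b,c}) | -a-> t3, -c-> t4
  t3 = (c.0 + 0 | 0) | 0 | -c-> t5
  t4 = 0 | (a.0 + 0\{a,b,c}) | -a-> t5
  t5 = 0 | 0 | ·
Bisimilarity quotient blocks:
  B0 = {s0, t0}
  B1 = {s1, t1}
  B2 = {s2, t2}
  B3 = {s3, t3}
  B4 = {s5, t5}
  B5 = {s4, t4}
s0 ∈ B0, t0 ∈ B0 → same block
Bisimilar ⇒ trace-equivalent.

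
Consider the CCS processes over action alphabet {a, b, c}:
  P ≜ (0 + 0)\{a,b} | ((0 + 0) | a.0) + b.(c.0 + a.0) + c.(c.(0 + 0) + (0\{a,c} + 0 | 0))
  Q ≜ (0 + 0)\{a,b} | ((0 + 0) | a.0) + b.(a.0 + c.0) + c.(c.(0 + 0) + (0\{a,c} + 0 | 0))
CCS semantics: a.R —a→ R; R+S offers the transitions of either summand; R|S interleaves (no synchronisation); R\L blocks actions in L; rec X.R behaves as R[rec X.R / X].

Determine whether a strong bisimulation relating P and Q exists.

Reachable graph of P (6 states):
  p0 = (0 + 0)\{a,b} | ((0 + 0) | a.0) + b.(c.0 + a.0) + c.(c.(0 + 0) + (0\{a,c} + 0 | 0)) :: -a-> p1, -b-> p2, -c-> p3
  p1 = (0 + 0)\{a,b} | ((0 + 0) | 0) :: (no moves)
  p2 = c.0 + a.0 :: -a-> p4, -c-> p4
  p3 = c.(0 + 0) + (0\{a,c} + 0 | 0) :: -c-> p5
  p4 = 0 :: (no moves)
  p5 = 0 + 0 :: (no moves)
Reachable graph of Q (6 states):
  q0 = (0 + 0)\{a,b} | ((0 + 0) | a.0) + b.(a.0 + c.0) + c.(c.(0 + 0) + (0\{a,c} + 0 | 0)) :: -a-> q1, -b-> q2, -c-> q3
  q1 = (0 + 0)\{a,b} | ((0 + 0) | 0) :: (no moves)
  q2 = a.0 + c.0 :: -a-> q4, -c-> q4
  q3 = c.(0 + 0) + (0\{a,c} + 0 | 0) :: -c-> q5
  q4 = 0 :: (no moves)
  q5 = 0 + 0 :: (no moves)
Bisimilarity quotient blocks:
  B0 = {p0, q0}
  B1 = {p2, q2}
  B2 = {p1, p4, p5, q1, q4, q5}
  B3 = {p3, q3}
p0 ∈ B0, q0 ∈ B0 → same block

bisimilar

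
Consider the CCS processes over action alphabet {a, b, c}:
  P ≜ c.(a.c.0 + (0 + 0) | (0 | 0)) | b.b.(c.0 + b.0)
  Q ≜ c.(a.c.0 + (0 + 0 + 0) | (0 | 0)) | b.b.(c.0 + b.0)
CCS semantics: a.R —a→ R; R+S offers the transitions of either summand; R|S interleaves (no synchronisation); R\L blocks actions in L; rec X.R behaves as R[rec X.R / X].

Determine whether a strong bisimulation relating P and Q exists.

Reachable graph of P (16 states):
  s0 = c.(a.c.0 + (0 + 0) | (0 | 0)) | b.b.(c.0 + b.0) | --b--▸ s1, --c--▸ s2
  s1 = c.(a.c.0 + (0 + 0) | (0 | 0)) | b.(c.0 + b.0) | --b--▸ s3, --c--▸ s4
  s2 = (a.c.0 + (0 + 0) | (0 | 0)) | b.b.(c.0 + b.0) | --a--▸ s5, --b--▸ s4
  s3 = c.(a.c.0 + (0 + 0) | (0 | 0)) | (c.0 + b.0) | --b--▸ s6, --c--▸ s6, --c--▸ s7
  s4 = (a.c.0 + (0 + 0) | (0 | 0)) | b.(c.0 + b.0) | --a--▸ s8, --b--▸ s7
  s5 = c.0 | b.b.(c.0 + b.0) | --b--▸ s8, --c--▸ s9
  s6 = c.(a.c.0 + (0 + 0) | (0 | 0)) | 0 | --c--▸ s10
  s7 = (a.c.0 + (0 + 0) | (0 | 0)) | (c.0 + b.0) | --a--▸ s11, --b--▸ s10, --c--▸ s10
  s8 = c.0 | b.(c.0 + b.0) | --b--▸ s11, --c--▸ s12
  s9 = 0 | b.b.(c.0 + b.0) | --b--▸ s12
  s10 = (a.c.0 + (0 + 0) | (0 | 0)) | 0 | --a--▸ s13
  s11 = c.0 | (c.0 + b.0) | --b--▸ s13, --c--▸ s13, --c--▸ s14
  s12 = 0 | b.(c.0 + b.0) | --b--▸ s14
  s13 = c.0 | 0 | --c--▸ s15
  s14 = 0 | (c.0 + b.0) | --b--▸ s15, --c--▸ s15
  s15 = 0 | 0 | stopped
Reachable graph of Q (16 states):
  t0 = c.(a.c.0 + (0 + 0 + 0) | (0 | 0)) | b.b.(c.0 + b.0) | --b--▸ t1, --c--▸ t2
  t1 = c.(a.c.0 + (0 + 0 + 0) | (0 | 0)) | b.(c.0 + b.0) | --b--▸ t3, --c--▸ t4
  t2 = (a.c.0 + (0 + 0 + 0) | (0 | 0)) | b.b.(c.0 + b.0) | --a--▸ t5, --b--▸ t4
  t3 = c.(a.c.0 + (0 + 0 + 0) | (0 | 0)) | (c.0 + b.0) | --b--▸ t6, --c--▸ t6, --c--▸ t7
  t4 = (a.c.0 + (0 + 0 + 0) | (0 | 0)) | b.(c.0 + b.0) | --a--▸ t8, --b--▸ t7
  t5 = c.0 | b.b.(c.0 + b.0) | --b--▸ t8, --c--▸ t9
  t6 = c.(a.c.0 + (0 + 0 + 0) | (0 | 0)) | 0 | --c--▸ t10
  t7 = (a.c.0 + (0 + 0 + 0) | (0 | 0)) | (c.0 + b.0) | --a--▸ t11, --b--▸ t10, --c--▸ t10
  t8 = c.0 | b.(c.0 + b.0) | --b--▸ t11, --c--▸ t12
  t9 = 0 | b.b.(c.0 + b.0) | --b--▸ t12
  t10 = (a.c.0 + (0 + 0 + 0) | (0 | 0)) | 0 | --a--▸ t13
  t11 = c.0 | (c.0 + b.0) | --b--▸ t13, --c--▸ t13, --c--▸ t14
  t12 = 0 | b.(c.0 + b.0) | --b--▸ t14
  t13 = c.0 | 0 | --c--▸ t15
  t14 = 0 | (c.0 + b.0) | --b--▸ t15, --c--▸ t15
  t15 = 0 | 0 | stopped
Coarsest stable partition (strong bisimilarity classes):
  B0 = {s0, t0}
  B1 = {s2, t2}
  B2 = {s5, t5}
  B3 = {s8, t8}
  B4 = {s12, t12}
  B5 = {s14, t14}
  B6 = {s15, t15}
  B7 = {s11, t11}
  B8 = {s13, t13}
  B9 = {s9, t9}
  B10 = {s4, t4}
  B11 = {s7, t7}
  B12 = {s10, t10}
  B13 = {s1, t1}
  B14 = {s3, t3}
  B15 = {s6, t6}
s0 ∈ B0, t0 ∈ B0 → same block

P ~ Q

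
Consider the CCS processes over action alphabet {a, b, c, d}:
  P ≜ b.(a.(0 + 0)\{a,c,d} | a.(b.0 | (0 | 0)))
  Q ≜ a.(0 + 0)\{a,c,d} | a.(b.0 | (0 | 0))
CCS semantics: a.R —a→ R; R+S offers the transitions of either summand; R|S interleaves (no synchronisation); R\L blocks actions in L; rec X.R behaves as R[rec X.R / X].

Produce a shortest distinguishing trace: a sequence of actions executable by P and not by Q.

LTS(P): 7 reachable states
  u0 = b.(a.(0 + 0)\{a,c,d} | a.(b.0 | (0 | 0))) → -b-> u1
  u1 = a.(0 + 0)\{a,c,d} | a.(b.0 | (0 | 0)) → -a-> u2, -a-> u3
  u2 = (0 + 0)\{a,c,d} | a.(b.0 | (0 | 0)) → -a-> u4
  u3 = a.(0 + 0)\{a,c,d} | (b.0 | (0 | 0)) → -a-> u4, -b-> u5
  u4 = (0 + 0)\{a,c,d} | (b.0 | (0 | 0)) → -b-> u6
  u5 = a.(0 + 0)\{a,c,d} | (0 | (0 | 0)) → -a-> u6
  u6 = (0 + 0)\{a,c,d} | (0 | (0 | 0)) → (no moves)
LTS(Q): 6 reachable states
  v0 = a.(0 + 0)\{a,c,d} | a.(b.0 | (0 | 0)) → -a-> v1, -a-> v2
  v1 = (0 + 0)\{a,c,d} | a.(b.0 | (0 | 0)) → -a-> v3
  v2 = a.(0 + 0)\{a,c,d} | (b.0 | (0 | 0)) → -a-> v3, -b-> v4
  v3 = (0 + 0)\{a,c,d} | (b.0 | (0 | 0)) → -b-> v5
  v4 = a.(0 + 0)\{a,c,d} | (0 | (0 | 0)) → -a-> v5
  v5 = (0 + 0)\{a,c,d} | (0 | (0 | 0)) → (no moves)
Executing b from P (initial set {u0}):
  [1] b ⇒ {u1}
  — P admits the full trace.
Executing b from Q (initial set {v0}):
  [1] b ⇒ ∅  — Q cannot continue

b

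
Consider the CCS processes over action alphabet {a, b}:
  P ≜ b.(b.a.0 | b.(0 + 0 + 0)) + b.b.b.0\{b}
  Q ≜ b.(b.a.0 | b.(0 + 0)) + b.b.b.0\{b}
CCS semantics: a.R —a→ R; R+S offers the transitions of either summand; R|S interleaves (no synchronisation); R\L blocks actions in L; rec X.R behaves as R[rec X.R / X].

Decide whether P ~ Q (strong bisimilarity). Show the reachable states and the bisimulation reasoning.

LTS(P): 10 reachable states
  p0 = b.(b.a.0 | b.(0 + 0 + 0)) + b.b.b.0\{b} | =b=> p1, =b=> p2
  p1 = b.a.0 | b.(0 + 0 + 0) | =b=> p3, =b=> p4
  p2 = b.b.0\{b} | =b=> p5
  p3 = a.0 | b.(0 + 0 + 0) | =a=> p6, =b=> p7
  p4 = b.a.0 | (0 + 0 + 0) | =b=> p7
  p5 = b.0\{b} | =b=> p8
  p6 = 0 | b.(0 + 0 + 0) | =b=> p9
  p7 = a.0 | (0 + 0 + 0) | =a=> p9
  p8 = 0\{b} | ·
  p9 = 0 | (0 + 0 + 0) | ·
LTS(Q): 10 reachable states
  q0 = b.(b.a.0 | b.(0 + 0)) + b.b.b.0\{b} | =b=> q1, =b=> q2
  q1 = b.a.0 | b.(0 + 0) | =b=> q3, =b=> q4
  q2 = b.b.0\{b} | =b=> q5
  q3 = a.0 | b.(0 + 0) | =a=> q6, =b=> q7
  q4 = b.a.0 | (0 + 0) | =b=> q7
  q5 = b.0\{b} | =b=> q8
  q6 = 0 | b.(0 + 0) | =b=> q9
  q7 = a.0 | (0 + 0) | =a=> q9
  q8 = 0\{b} | ·
  q9 = 0 | (0 + 0) | ·
Bisimilarity quotient blocks:
  B0 = {p0, q0}
  B1 = {p1, q1}
  B2 = {p4, q4}
  B3 = {p7, q7}
  B4 = {p8, p9, q8, q9}
  B5 = {p3, q3}
  B6 = {p5, p6, q5, q6}
  B7 = {p2, q2}
p0 ∈ B0, q0 ∈ B0 → same block

bisimilar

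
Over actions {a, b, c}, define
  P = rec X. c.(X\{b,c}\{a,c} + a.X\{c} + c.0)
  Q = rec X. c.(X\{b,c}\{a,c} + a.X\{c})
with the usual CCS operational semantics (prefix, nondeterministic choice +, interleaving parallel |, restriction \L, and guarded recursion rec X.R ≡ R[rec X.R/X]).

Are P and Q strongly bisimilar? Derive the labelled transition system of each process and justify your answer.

LTS(P): 4 reachable states
  p0 = rec X. c.(X\{b,c}\{a,c} + a.X\{c} + c.0) | =c=> p1
  p1 = (rec X. c.(X\{b,c}\{a,c} + a.X\{c} + c.0))\{b,c}\{a,c} + a.(rec X. c.(X\{b,c}\{a,c} + a.X\{c} + c.0))\{c} + c.0 | =a=> p2, =c=> p3
  p2 = (rec X. c.(X\{b,c}\{a,c} + a.X\{c} + c.0))\{c} | stopped
  p3 = 0 | stopped
LTS(Q): 3 reachable states
  q0 = rec X. c.(X\{b,c}\{a,c} + a.X\{c}) | =c=> q1
  q1 = (rec X. c.(X\{b,c}\{a,c} + a.X\{c}))\{b,c}\{a,c} + a.(rec X. c.(X\{b,c}\{a,c} + a.X\{c}))\{c} | =a=> q2
  q2 = (rec X. c.(X\{b,c}\{a,c} + a.X\{c}))\{c} | stopped
Partition-refinement fixed point:
  B0 = {p0}
  B1 = {p1}
  B2 = {p2, p3, q2}
  B3 = {q0}
  B4 = {q1}
p0 ∈ B0, q0 ∈ B3 → different blocks

NO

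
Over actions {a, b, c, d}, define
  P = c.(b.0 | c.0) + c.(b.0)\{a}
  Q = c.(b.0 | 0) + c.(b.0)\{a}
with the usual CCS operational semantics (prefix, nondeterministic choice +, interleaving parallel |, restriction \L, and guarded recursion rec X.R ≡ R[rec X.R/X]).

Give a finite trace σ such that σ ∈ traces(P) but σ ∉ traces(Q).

cc

Reachable graph of P (7 states):
  s0 = c.(b.0 | c.0) + c.(b.0)\{a} ⊢ —c→ s1, —c→ s2
  s1 = (b.0)\{a} ⊢ —b→ s3
  s2 = b.0 | c.0 ⊢ —b→ s4, —c→ s5
  s3 = 0\{a} ⊢ ∅
  s4 = 0 | c.0 ⊢ —c→ s6
  s5 = b.0 | 0 ⊢ —b→ s6
  s6 = 0 | 0 ⊢ ∅
Reachable graph of Q (5 states):
  t0 = c.(b.0 | 0) + c.(b.0)\{a} ⊢ —c→ t1, —c→ t2
  t1 = (b.0)\{a} ⊢ —b→ t3
  t2 = b.0 | 0 ⊢ —b→ t4
  t3 = 0\{a} ⊢ ∅
  t4 = 0 | 0 ⊢ ∅
Run σ = ⟨cc⟩ on P: start {s0}
  step 1 (c): {s1, s2}
  step 2 (c): {s5}
  ✓ P
Run σ = ⟨cc⟩ on Q: start {t0}
  step 1 (c): {t1, t2}
  step 2 (c): ∅ (Q stuck)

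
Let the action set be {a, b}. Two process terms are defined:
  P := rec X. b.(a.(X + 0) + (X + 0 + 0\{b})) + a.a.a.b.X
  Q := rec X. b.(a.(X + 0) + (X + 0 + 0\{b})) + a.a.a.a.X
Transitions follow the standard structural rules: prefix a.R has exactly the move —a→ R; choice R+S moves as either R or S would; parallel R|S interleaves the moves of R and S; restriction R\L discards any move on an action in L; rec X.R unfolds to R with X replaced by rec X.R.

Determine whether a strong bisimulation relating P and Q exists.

P's transition system — 6 states:
  u0 = rec X. b.(a.(X + 0) + (X + 0 + 0\{b})) + a.a.a.b.X has moves —a→ u1, —b→ u2
  u1 = a.a.b.(rec X. b.(a.(X + 0) + (X + 0 + 0\{b})) + a.a.a.b.X) has moves —a→ u3
  u2 = a.((rec X. b.(a.(X + 0) + (X + 0 + 0\{b})) + a.a.a.b.X) + 0) + ((rec X. b.(a.(X + 0) + (X + 0 + 0\{b})) + a.a.a.b.X) + 0 + 0\{b}) has moves —a→ u1, —a→ u4, —b→ u2
  u3 = a.b.(rec X. b.(a.(X + 0) + (X + 0 + 0\{b})) + a.a.a.b.X) has moves —a→ u5
  u4 = (rec X. b.(a.(X + 0) + (X + 0 + 0\{b})) + a.a.a.b.X) + 0 has moves —a→ u1, —b→ u2
  u5 = b.(rec X. b.(a.(X + 0) + (X + 0 + 0\{b})) + a.a.a.b.X) has moves —b→ u0
Q's transition system — 6 states:
  v0 = rec X. b.(a.(X + 0) + (X + 0 + 0\{b})) + a.a.a.a.X has moves —a→ v1, —b→ v2
  v1 = a.a.a.(rec X. b.(a.(X + 0) + (X + 0 + 0\{b})) + a.a.a.a.X) has moves —a→ v3
  v2 = a.((rec X. b.(a.(X + 0) + (X + 0 + 0\{b})) + a.a.a.a.X) + 0) + ((rec X. b.(a.(X + 0) + (X + 0 + 0\{b})) + a.a.a.a.X) + 0 + 0\{b}) has moves —a→ v1, —a→ v4, —b→ v2
  v3 = a.a.(rec X. b.(a.(X + 0) + (X + 0 + 0\{b})) + a.a.a.a.X) has moves —a→ v5
  v4 = (rec X. b.(a.(X + 0) + (X + 0 + 0\{b})) + a.a.a.a.X) + 0 has moves —a→ v1, —b→ v2
  v5 = a.(rec X. b.(a.(X + 0) + (X + 0 + 0\{b})) + a.a.a.a.X) has moves —a→ v0
Bisimilarity quotient blocks:
  B0 = {u0, u4}
  B1 = {u1}
  B2 = {u3}
  B3 = {u5}
  B4 = {u2}
  B5 = {v0, v4}
  B6 = {v1}
  B7 = {v3}
  B8 = {v5}
  B9 = {v2}
u0 ∈ B0, v0 ∈ B5 → different blocks

NO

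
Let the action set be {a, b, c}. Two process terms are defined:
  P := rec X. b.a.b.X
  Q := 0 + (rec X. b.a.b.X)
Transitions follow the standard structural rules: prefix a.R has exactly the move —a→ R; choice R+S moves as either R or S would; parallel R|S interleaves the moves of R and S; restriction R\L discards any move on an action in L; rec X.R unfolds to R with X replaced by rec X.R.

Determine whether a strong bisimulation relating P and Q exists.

bisimilar

LTS(P): 3 reachable states
  m0 = rec X. b.a.b.X has moves ··b··> m1
  m1 = a.b.(rec X. b.a.b.X) has moves ··a··> m2
  m2 = b.(rec X. b.a.b.X) has moves ··b··> m0
LTS(Q): 4 reachable states
  n0 = 0 + (rec X. b.a.b.X) has moves ··b··> n1
  n1 = a.b.(rec X. b.a.b.X) has moves ··a··> n2
  n2 = b.(rec X. b.a.b.X) has moves ··b··> n3
  n3 = rec X. b.a.b.X has moves ··b··> n1
Bisimilarity quotient blocks:
  B0 = {m0, n0, n3}
  B1 = {m1, n1}
  B2 = {m2, n2}
m0 ∈ B0, n0 ∈ B0 → same block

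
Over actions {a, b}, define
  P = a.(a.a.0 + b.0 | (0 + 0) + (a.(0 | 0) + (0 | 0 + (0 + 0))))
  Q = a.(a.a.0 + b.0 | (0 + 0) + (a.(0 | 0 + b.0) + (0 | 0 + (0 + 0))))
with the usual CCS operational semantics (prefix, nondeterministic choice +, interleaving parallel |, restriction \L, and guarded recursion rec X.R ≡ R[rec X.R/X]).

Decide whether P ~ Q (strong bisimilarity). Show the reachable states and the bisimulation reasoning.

LTS(P): 6 reachable states
  s0 = a.(a.a.0 + b.0 | (0 + 0) + (a.(0 | 0) + (0 | 0 + (0 + 0)))) → -a-> s1
  s1 = a.a.0 + b.0 | (0 + 0) + (a.(0 | 0) + (0 | 0 + (0 + 0))) → -a-> s2, -a-> s3, -b-> s4
  s2 = 0 | 0 → ·
  s3 = a.0 → -a-> s5
  s4 = 0 | (0 + 0) → ·
  s5 = 0 → ·
LTS(Q): 6 reachable states
  t0 = a.(a.a.0 + b.0 | (0 + 0) + (a.(0 | 0 + b.0) + (0 | 0 + (0 + 0)))) → -a-> t1
  t1 = a.a.0 + b.0 | (0 + 0) + (a.(0 | 0 + b.0) + (0 | 0 + (0 + 0))) → -a-> t2, -a-> t3, -b-> t4
  t2 = 0 | 0 + b.0 → -b-> t5
  t3 = a.0 → -a-> t5
  t4 = 0 | (0 + 0) → ·
  t5 = 0 → ·
Bisimilarity quotient blocks:
  B0 = {s0}
  B1 = {s1}
  B2 = {s2, s4, s5, t4, t5}
  B3 = {s3, t3}
  B4 = {t0}
  B5 = {t1}
  B6 = {t2}
s0 ∈ B0, t0 ∈ B4 → different blocks

NO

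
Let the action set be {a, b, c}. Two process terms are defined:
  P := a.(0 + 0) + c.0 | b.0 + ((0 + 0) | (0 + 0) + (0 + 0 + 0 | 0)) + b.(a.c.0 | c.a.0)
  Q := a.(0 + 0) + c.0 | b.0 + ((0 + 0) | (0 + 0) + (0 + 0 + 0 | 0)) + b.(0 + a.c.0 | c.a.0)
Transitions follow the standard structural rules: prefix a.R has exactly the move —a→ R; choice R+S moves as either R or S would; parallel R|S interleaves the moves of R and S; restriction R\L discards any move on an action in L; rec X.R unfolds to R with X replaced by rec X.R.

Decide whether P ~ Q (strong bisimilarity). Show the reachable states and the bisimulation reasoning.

LTS(P): 12 reachable states
  u0 = a.(0 + 0) + c.0 | b.0 + ((0 + 0) | (0 + 0) + (0 + 0 + 0 | 0)) + b.(a.c.0 | c.a.0) ⊢ —a→ u1, —b→ u2, —b→ u3, —c→ u4
  u1 = 0 + 0 ⊢ (no moves)
  u2 = a.c.0 | c.a.0 ⊢ —a→ u5, —c→ u6
  u3 = c.0 | 0 ⊢ —c→ u7
  u4 = 0 | b.0 ⊢ —b→ u7
  u5 = c.0 | c.a.0 ⊢ —c→ u8, —c→ u9
  u6 = a.c.0 | a.0 ⊢ —a→ u10, —a→ u9
  u7 = 0 | 0 ⊢ (no moves)
  u8 = 0 | c.a.0 ⊢ —c→ u11
  u9 = c.0 | a.0 ⊢ —a→ u3, —c→ u11
  u10 = a.c.0 | 0 ⊢ —a→ u3
  u11 = 0 | a.0 ⊢ —a→ u7
LTS(Q): 12 reachable states
  v0 = a.(0 + 0) + c.0 | b.0 + ((0 + 0) | (0 + 0) + (0 + 0 + 0 | 0)) + b.(0 + a.c.0 | c.a.0) ⊢ —a→ v1, —b→ v2, —b→ v3, —c→ v4
  v1 = 0 + 0 ⊢ (no moves)
  v2 = 0 + a.c.0 | c.a.0 ⊢ —a→ v5, —c→ v6
  v3 = c.0 | 0 ⊢ —c→ v7
  v4 = 0 | b.0 ⊢ —b→ v7
  v5 = c.0 | c.a.0 ⊢ —c→ v8, —c→ v9
  v6 = a.c.0 | a.0 ⊢ —a→ v10, —a→ v9
  v7 = 0 | 0 ⊢ (no moves)
  v8 = 0 | c.a.0 ⊢ —c→ v11
  v9 = c.0 | a.0 ⊢ —a→ v3, —c→ v11
  v10 = a.c.0 | 0 ⊢ —a→ v3
  v11 = 0 | a.0 ⊢ —a→ v7
Partition-refinement fixed point:
  B0 = {u0, v0}
  B1 = {u1, u7, v1, v7}
  B2 = {u4, v4}
  B3 = {u2, v2}
  B4 = {u6, v6}
  B5 = {u9, v9}
  B6 = {u3, v3}
  B7 = {u11, v11}
  B8 = {u10, v10}
  B9 = {u5, v5}
  B10 = {u8, v8}
u0 ∈ B0, v0 ∈ B0 → same block

bisimilar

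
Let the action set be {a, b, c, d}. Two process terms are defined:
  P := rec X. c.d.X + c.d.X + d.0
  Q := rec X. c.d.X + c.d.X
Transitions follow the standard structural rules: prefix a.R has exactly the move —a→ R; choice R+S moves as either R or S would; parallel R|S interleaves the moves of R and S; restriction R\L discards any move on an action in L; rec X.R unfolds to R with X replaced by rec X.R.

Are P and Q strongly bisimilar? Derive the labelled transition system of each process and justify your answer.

LTS(P): 3 reachable states
  m0 = rec X. c.d.X + c.d.X + d.0 ⊢ —c→ m1, —d→ m2
  m1 = d.(rec X. c.d.X + c.d.X + d.0) ⊢ —d→ m0
  m2 = 0 ⊢ ·
LTS(Q): 2 reachable states
  n0 = rec X. c.d.X + c.d.X ⊢ —c→ n1
  n1 = d.(rec X. c.d.X + c.d.X) ⊢ —d→ n0
Bisimilarity quotient blocks:
  B0 = {m0}
  B1 = {m2}
  B2 = {m1}
  B3 = {n0}
  B4 = {n1}
m0 ∈ B0, n0 ∈ B3 → different blocks

NO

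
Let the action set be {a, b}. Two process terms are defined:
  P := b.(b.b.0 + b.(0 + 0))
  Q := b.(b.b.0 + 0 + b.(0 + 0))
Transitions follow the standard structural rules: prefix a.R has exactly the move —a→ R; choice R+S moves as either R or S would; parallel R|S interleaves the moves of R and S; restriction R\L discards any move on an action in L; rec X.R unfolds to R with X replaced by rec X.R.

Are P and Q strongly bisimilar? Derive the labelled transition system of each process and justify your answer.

YES

LTS(P): 5 reachable states
  m0 = b.(b.b.0 + b.(0 + 0)) | —b→ m1
  m1 = b.b.0 + b.(0 + 0) | —b→ m2, —b→ m3
  m2 = 0 + 0 | deadlocked
  m3 = b.0 | —b→ m4
  m4 = 0 | deadlocked
LTS(Q): 5 reachable states
  n0 = b.(b.b.0 + 0 + b.(0 + 0)) | —b→ n1
  n1 = b.b.0 + 0 + b.(0 + 0) | —b→ n2, —b→ n3
  n2 = 0 + 0 | deadlocked
  n3 = b.0 | —b→ n4
  n4 = 0 | deadlocked
Bisimilarity quotient blocks:
  B0 = {m0, n0}
  B1 = {m1, n1}
  B2 = {m2, m4, n2, n4}
  B3 = {m3, n3}
m0 ∈ B0, n0 ∈ B0 → same block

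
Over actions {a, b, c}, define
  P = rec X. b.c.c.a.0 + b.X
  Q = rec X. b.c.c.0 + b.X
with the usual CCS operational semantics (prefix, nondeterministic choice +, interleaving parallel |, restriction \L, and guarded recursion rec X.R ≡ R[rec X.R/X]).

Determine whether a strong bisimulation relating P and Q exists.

LTS(P): 5 reachable states
  p0 = rec X. b.c.c.a.0 + b.X → —b→ p0, —b→ p1
  p1 = c.c.a.0 → —c→ p2
  p2 = c.a.0 → —c→ p3
  p3 = a.0 → —a→ p4
  p4 = 0 → ∅
LTS(Q): 4 reachable states
  q0 = rec X. b.c.c.0 + b.X → —b→ q0, —b→ q1
  q1 = c.c.0 → —c→ q2
  q2 = c.0 → —c→ q3
  q3 = 0 → ∅
Partition-refinement fixed point:
  B0 = {p0}
  B1 = {p1}
  B2 = {p2}
  B3 = {p3}
  B4 = {p4, q3}
  B5 = {q0}
  B6 = {q1}
  B7 = {q2}
p0 ∈ B0, q0 ∈ B5 → different blocks

P ≁ Q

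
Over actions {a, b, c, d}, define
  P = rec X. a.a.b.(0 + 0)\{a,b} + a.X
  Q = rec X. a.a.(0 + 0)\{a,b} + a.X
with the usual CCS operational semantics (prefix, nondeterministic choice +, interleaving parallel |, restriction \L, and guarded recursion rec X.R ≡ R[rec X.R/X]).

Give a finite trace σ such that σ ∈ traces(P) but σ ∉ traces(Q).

P's transition system — 4 states:
  m0 = rec X. a.a.b.(0 + 0)\{a,b} + a.X has moves -a-> m0, -a-> m1
  m1 = a.b.(0 + 0)\{a,b} has moves -a-> m2
  m2 = b.(0 + 0)\{a,b} has moves -b-> m3
  m3 = (0 + 0)\{a,b} has moves (no moves)
Q's transition system — 3 states:
  n0 = rec X. a.a.(0 + 0)\{a,b} + a.X has moves -a-> n0, -a-> n1
  n1 = a.(0 + 0)\{a,b} has moves -a-> n2
  n2 = (0 + 0)\{a,b} has moves (no moves)
Trace ⟨aab⟩ through P, begin at {m0}:
  [1] a ⇒ {m0, m1}
  [2] a ⇒ {m0, m1, m2}
  [3] b ⇒ {m3}
  — P admits the full trace.
Trace ⟨aab⟩ through Q, begin at {n0}:
  [1] a ⇒ {n0, n1}
  [2] a ⇒ {n0, n1, n2}
  [3] b ⇒ no successor for Q

aab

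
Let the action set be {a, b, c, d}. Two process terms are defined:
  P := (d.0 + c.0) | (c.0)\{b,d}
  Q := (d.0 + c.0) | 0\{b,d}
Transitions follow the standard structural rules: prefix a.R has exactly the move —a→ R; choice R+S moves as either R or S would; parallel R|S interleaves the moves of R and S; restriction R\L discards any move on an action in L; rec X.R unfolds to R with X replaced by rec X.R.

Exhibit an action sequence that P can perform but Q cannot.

cc

P's transition system — 4 states:
  s0 = (d.0 + c.0) | (c.0)\{b,d} → —c→ s1, —c→ s2, —d→ s2
  s1 = (d.0 + c.0) | 0\{b,d} → —c→ s3, —d→ s3
  s2 = 0 | (c.0)\{b,d} → —c→ s3
  s3 = 0 | 0\{b,d} → deadlocked
Q's transition system — 2 states:
  t0 = (d.0 + c.0) | 0\{b,d} → —c→ t1, —d→ t1
  t1 = 0 | 0\{b,d} → deadlocked
Trace ⟨cc⟩ through P, begin at {s0}:
  step 1 (c): {s1, s2}
  step 2 (c): {s3}
  — P admits the full trace.
Trace ⟨cc⟩ through Q, begin at {t0}:
  step 1 (c): {t1}
  step 2 (c): no successor for Q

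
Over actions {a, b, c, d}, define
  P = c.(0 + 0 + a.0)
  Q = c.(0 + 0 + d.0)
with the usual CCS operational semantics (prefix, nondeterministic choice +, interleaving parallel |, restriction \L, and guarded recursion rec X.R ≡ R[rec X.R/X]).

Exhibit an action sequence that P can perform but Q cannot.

ca

Reachable graph of P (3 states):
  m0 = c.(0 + 0 + a.0) ⊢ -c-> m1
  m1 = 0 + 0 + a.0 ⊢ -a-> m2
  m2 = 0 ⊢ ∅
Reachable graph of Q (3 states):
  n0 = c.(0 + 0 + d.0) ⊢ -c-> n1
  n1 = 0 + 0 + d.0 ⊢ -d-> n2
  n2 = 0 ⊢ ∅
Trace ⟨ca⟩ through P, begin at {m0}:
  [1] c ⇒ {m1}
  [2] a ⇒ {m2}
  — P admits the full trace.
Trace ⟨ca⟩ through Q, begin at {n0}:
  [1] c ⇒ {n1}
  [2] a ⇒ no successor for Q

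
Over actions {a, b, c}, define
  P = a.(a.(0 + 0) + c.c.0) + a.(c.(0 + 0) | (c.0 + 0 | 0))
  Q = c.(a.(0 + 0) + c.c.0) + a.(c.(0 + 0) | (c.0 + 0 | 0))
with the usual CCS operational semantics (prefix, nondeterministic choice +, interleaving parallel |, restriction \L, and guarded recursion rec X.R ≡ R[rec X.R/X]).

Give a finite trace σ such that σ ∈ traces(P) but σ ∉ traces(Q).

LTS(P): 9 reachable states
  p0 = a.(a.(0 + 0) + c.c.0) + a.(c.(0 + 0) | (c.0 + 0 | 0)) | -a-> p1, -a-> p2
  p1 = a.(0 + 0) + c.c.0 | -a-> p3, -c-> p4
  p2 = c.(0 + 0) | (c.0 + 0 | 0) | -c-> p5, -c-> p6
  p3 = 0 + 0 | ·
  p4 = c.0 | -c-> p7
  p5 = (0 + 0) | (c.0 + 0 | 0) | -c-> p8
  p6 = c.(0 + 0) | 0 | -c-> p8
  p7 = 0 | ·
  p8 = (0 + 0) | 0 | ·
LTS(Q): 9 reachable states
  q0 = c.(a.(0 + 0) + c.c.0) + a.(c.(0 + 0) | (c.0 + 0 | 0)) | -a-> q1, -c-> q2
  q1 = c.(0 + 0) | (c.0 + 0 | 0) | -c-> q3, -c-> q4
  q2 = a.(0 + 0) + c.c.0 | -a-> q5, -c-> q6
  q3 = (0 + 0) | (c.0 + 0 | 0) | -c-> q7
  q4 = c.(0 + 0) | 0 | -c-> q7
  q5 = 0 + 0 | ·
  q6 = c.0 | -c-> q8
  q7 = (0 + 0) | 0 | ·
  q8 = 0 | ·
Run σ = ⟨aa⟩ on P: start {p0}
  step 1 (a): {p1, p2}
  step 2 (a): {p3}
  ✓ P
Run σ = ⟨aa⟩ on Q: start {q0}
  step 1 (a): {q1}
  step 2 (a): ∅  — Q cannot continue

aa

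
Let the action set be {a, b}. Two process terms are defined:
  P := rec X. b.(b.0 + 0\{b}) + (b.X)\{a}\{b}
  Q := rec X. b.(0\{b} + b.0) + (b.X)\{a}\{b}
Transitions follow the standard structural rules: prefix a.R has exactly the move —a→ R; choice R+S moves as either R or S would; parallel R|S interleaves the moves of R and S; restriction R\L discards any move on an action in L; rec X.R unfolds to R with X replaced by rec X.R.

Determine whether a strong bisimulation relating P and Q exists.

YES

P's transition system — 3 states:
  u0 = rec X. b.(b.0 + 0\{b}) + (b.X)\{a}\{b} :: --b--▸ u1
  u1 = b.0 + 0\{b} :: --b--▸ u2
  u2 = 0 :: ∅
Q's transition system — 3 states:
  v0 = rec X. b.(0\{b} + b.0) + (b.X)\{a}\{b} :: --b--▸ v1
  v1 = 0\{b} + b.0 :: --b--▸ v2
  v2 = 0 :: ∅
Bisimilarity quotient blocks:
  B0 = {u0, v0}
  B1 = {u1, v1}
  B2 = {u2, v2}
u0 ∈ B0, v0 ∈ B0 → same block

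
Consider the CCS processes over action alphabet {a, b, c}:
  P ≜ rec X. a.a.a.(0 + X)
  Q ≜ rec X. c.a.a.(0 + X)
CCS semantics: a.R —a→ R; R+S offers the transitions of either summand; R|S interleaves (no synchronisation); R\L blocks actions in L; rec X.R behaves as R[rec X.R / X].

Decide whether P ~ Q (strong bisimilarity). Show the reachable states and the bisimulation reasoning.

Reachable graph of P (4 states):
  m0 = rec X. a.a.a.(0 + X) → --a--▸ m1
  m1 = a.a.(0 + (rec X. a.a.a.(0 + X))) → --a--▸ m2
  m2 = a.(0 + (rec X. a.a.a.(0 + X))) → --a--▸ m3
  m3 = 0 + (rec X. a.a.a.(0 + X)) → --a--▸ m1
Reachable graph of Q (4 states):
  n0 = rec X. c.a.a.(0 + X) → --c--▸ n1
  n1 = a.a.(0 + (rec X. c.a.a.(0 + X))) → --a--▸ n2
  n2 = a.(0 + (rec X. c.a.a.(0 + X))) → --a--▸ n3
  n3 = 0 + (rec X. c.a.a.(0 + X)) → --c--▸ n1
Coarsest stable partition (strong bisimilarity classes):
  B0 = {m0, m1, m2, m3}
  B1 = {n0, n3}
  B2 = {n1}
  B3 = {n2}
m0 ∈ B0, n0 ∈ B1 → different blocks

P ≁ Q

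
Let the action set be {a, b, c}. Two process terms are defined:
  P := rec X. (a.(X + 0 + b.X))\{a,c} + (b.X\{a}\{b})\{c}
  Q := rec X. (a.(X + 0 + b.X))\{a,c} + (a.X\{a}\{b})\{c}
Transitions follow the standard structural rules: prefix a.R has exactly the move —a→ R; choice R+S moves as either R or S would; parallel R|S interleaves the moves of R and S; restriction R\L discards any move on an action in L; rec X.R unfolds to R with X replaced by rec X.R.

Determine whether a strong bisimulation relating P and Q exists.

not bisimilar

P's transition system — 2 states:
  p0 = rec X. (a.(X + 0 + b.X))\{a,c} + (b.X\{a}\{b})\{c} :: —b→ p1
  p1 = (rec X. (a.(X + 0 + b.X))\{a,c} + (b.X\{a}\{b})\{c})\{a}\{b}\{c} :: (no moves)
Q's transition system — 2 states:
  q0 = rec X. (a.(X + 0 + b.X))\{a,c} + (a.X\{a}\{b})\{c} :: —a→ q1
  q1 = (rec X. (a.(X + 0 + b.X))\{a,c} + (a.X\{a}\{b})\{c})\{a}\{b}\{c} :: (no moves)
Bisimilarity quotient blocks:
  B0 = {p0}
  B1 = {p1, q1}
  B2 = {q0}
p0 ∈ B0, q0 ∈ B2 → different blocks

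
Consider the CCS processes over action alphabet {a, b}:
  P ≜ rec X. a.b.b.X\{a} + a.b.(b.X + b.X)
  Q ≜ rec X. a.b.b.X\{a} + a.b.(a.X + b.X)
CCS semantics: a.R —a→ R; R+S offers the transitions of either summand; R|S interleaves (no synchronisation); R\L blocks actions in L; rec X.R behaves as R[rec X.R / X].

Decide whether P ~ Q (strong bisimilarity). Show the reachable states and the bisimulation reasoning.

NO

Reachable graph of P (6 states):
  m0 = rec X. a.b.b.X\{a} + a.b.(b.X + b.X) ⊢ ··a··> m1, ··a··> m2
  m1 = b.(b.(rec X. a.b.b.X\{a} + a.b.(b.X + b.X)) + b.(rec X. a.b.b.X\{a} + a.b.(b.X + b.X))) ⊢ ··b··> m3
  m2 = b.b.(rec X. a.b.b.X\{a} + a.b.(b.X + b.X))\{a} ⊢ ··b··> m4
  m3 = b.(rec X. a.b.b.X\{a} + a.b.(b.X + b.X)) + b.(rec X. a.b.b.X\{a} + a.b.(b.X + b.X)) ⊢ ··b··> m0
  m4 = b.(rec X. a.b.b.X\{a} + a.b.(b.X + b.X))\{a} ⊢ ··b··> m5
  m5 = (rec X. a.b.b.X\{a} + a.b.(b.X + b.X))\{a} ⊢ deadlocked
Reachable graph of Q (6 states):
  n0 = rec X. a.b.b.X\{a} + a.b.(a.X + b.X) ⊢ ··a··> n1, ··a··> n2
  n1 = b.(a.(rec X. a.b.b.X\{a} + a.b.(a.X + b.X)) + b.(rec X. a.b.b.X\{a} + a.b.(a.X + b.X))) ⊢ ··b··> n3
  n2 = b.b.(rec X. a.b.b.X\{a} + a.b.(a.X + b.X))\{a} ⊢ ··b··> n4
  n3 = a.(rec X. a.b.b.X\{a} + a.b.(a.X + b.X)) + b.(rec X. a.b.b.X\{a} + a.b.(a.X + b.X)) ⊢ ··a··> n0, ··b··> n0
  n4 = b.(rec X. a.b.b.X\{a} + a.b.(a.X + b.X))\{a} ⊢ ··b··> n5
  n5 = (rec X. a.b.b.X\{a} + a.b.(a.X + b.X))\{a} ⊢ deadlocked
Coarsest stable partition (strong bisimilarity classes):
  B0 = {m0}
  B1 = {m1}
  B2 = {m3}
  B3 = {m2, n2}
  B4 = {m4, n4}
  B5 = {m5, n5}
  B6 = {n0}
  B7 = {n1}
  B8 = {n3}
m0 ∈ B0, n0 ∈ B6 → different blocks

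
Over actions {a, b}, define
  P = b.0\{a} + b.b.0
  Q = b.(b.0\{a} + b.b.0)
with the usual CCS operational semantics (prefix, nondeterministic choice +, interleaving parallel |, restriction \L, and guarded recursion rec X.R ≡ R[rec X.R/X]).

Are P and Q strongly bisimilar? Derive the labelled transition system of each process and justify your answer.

P ≁ Q

P's transition system — 4 states:
  u0 = b.0\{a} + b.b.0 :: -b-> u1, -b-> u2
  u1 = 0\{a} :: stopped
  u2 = b.0 :: -b-> u3
  u3 = 0 :: stopped
Q's transition system — 5 states:
  v0 = b.(b.0\{a} + b.b.0) :: -b-> v1
  v1 = b.0\{a} + b.b.0 :: -b-> v2, -b-> v3
  v2 = 0\{a} :: stopped
  v3 = b.0 :: -b-> v4
  v4 = 0 :: stopped
Coarsest stable partition (strong bisimilarity classes):
  B0 = {u0, v1}
  B1 = {u1, u3, v2, v4}
  B2 = {u2, v3}
  B3 = {v0}
u0 ∈ B0, v0 ∈ B3 → different blocks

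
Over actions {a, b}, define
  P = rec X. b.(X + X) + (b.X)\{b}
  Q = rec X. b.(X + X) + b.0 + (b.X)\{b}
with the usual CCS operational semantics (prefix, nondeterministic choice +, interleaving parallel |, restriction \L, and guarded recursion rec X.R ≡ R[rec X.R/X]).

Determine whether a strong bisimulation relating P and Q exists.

P's transition system — 2 states:
  p0 = rec X. b.(X + X) + (b.X)\{b} has moves =b=> p1
  p1 = (rec X. b.(X + X) + (b.X)\{b}) + (rec X. b.(X + X) + (b.X)\{b}) has moves =b=> p1
Q's transition system — 3 states:
  q0 = rec X. b.(X + X) + b.0 + (b.X)\{b} has moves =b=> q1, =b=> q2
  q1 = (rec X. b.(X + X) + b.0 + (b.X)\{b}) + (rec X. b.(X + X) + b.0 + (b.X)\{b}) has moves =b=> q1, =b=> q2
  q2 = 0 has moves stopped
Bisimilarity quotient blocks:
  B0 = {p0, p1}
  B1 = {q0, q1}
  B2 = {q2}
p0 ∈ B0, q0 ∈ B1 → different blocks

not bisimilar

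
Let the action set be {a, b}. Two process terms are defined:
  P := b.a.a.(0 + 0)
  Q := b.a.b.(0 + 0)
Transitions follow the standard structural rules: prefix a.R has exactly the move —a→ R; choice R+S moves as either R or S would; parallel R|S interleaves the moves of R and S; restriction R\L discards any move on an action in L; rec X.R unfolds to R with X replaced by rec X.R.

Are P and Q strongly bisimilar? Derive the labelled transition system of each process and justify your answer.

P ≁ Q

LTS(P): 4 reachable states
  s0 = b.a.a.(0 + 0) ⊢ -b-> s1
  s1 = a.a.(0 + 0) ⊢ -a-> s2
  s2 = a.(0 + 0) ⊢ -a-> s3
  s3 = 0 + 0 ⊢ ∅
LTS(Q): 4 reachable states
  t0 = b.a.b.(0 + 0) ⊢ -b-> t1
  t1 = a.b.(0 + 0) ⊢ -a-> t2
  t2 = b.(0 + 0) ⊢ -b-> t3
  t3 = 0 + 0 ⊢ ∅
Partition-refinement fixed point:
  B0 = {s0}
  B1 = {s1}
  B2 = {s2}
  B3 = {s3, t3}
  B4 = {t0}
  B5 = {t1}
  B6 = {t2}
s0 ∈ B0, t0 ∈ B4 → different blocks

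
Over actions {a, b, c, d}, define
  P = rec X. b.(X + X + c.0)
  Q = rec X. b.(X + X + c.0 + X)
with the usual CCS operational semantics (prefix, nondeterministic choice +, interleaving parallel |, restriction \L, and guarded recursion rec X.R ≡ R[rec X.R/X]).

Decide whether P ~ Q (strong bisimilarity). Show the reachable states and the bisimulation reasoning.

bisimilar

LTS(P): 3 reachable states
  s0 = rec X. b.(X + X + c.0) ⊢ —b→ s1
  s1 = (rec X. b.(X + X + c.0)) + (rec X. b.(X + X + c.0)) + c.0 ⊢ —b→ s1, —c→ s2
  s2 = 0 ⊢ stopped
LTS(Q): 3 reachable states
  t0 = rec X. b.(X + X + c.0 + X) ⊢ —b→ t1
  t1 = (rec X. b.(X + X + c.0 + X)) + (rec X. b.(X + X + c.0 + X)) + c.0 + (rec X. b.(X + X + c.0 + X)) ⊢ —b→ t1, —c→ t2
  t2 = 0 ⊢ stopped
Partition-refinement fixed point:
  B0 = {s0, t0}
  B1 = {s1, t1}
  B2 = {s2, t2}
s0 ∈ B0, t0 ∈ B0 → same block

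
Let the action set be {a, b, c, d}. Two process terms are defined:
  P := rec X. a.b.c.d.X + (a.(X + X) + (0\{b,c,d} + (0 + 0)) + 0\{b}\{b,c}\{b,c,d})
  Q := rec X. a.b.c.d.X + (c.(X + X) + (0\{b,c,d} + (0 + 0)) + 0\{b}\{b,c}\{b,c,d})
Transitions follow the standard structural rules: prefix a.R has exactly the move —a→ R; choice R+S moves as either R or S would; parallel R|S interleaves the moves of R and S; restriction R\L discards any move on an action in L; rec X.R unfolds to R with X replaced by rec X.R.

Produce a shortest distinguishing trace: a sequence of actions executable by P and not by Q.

aa

Reachable graph of P (5 states):
  m0 = rec X. a.b.c.d.X + (a.(X + X) + (0\{b,c,d} + (0 + 0)) + 0\{b}\{b,c}\{b,c,d}) | —a→ m1, —a→ m2
  m1 = (rec X. a.b.c.d.X + (a.(X + X) + (0\{b,c,d} + (0 + 0)) + 0\{b}\{b,c}\{b,c,d})) + (rec X. a.b.c.d.X + (a.(X + X) + (0\{b,c,d} + (0 + 0)) + 0\{b}\{b,c}\{b,c,d})) | —a→ m1, —a→ m2
  m2 = b.c.d.(rec X. a.b.c.d.X + (a.(X + X) + (0\{b,c,d} + (0 + 0)) + 0\{b}\{b,c}\{b,c,d})) | —b→ m3
  m3 = c.d.(rec X. a.b.c.d.X + (a.(X + X) + (0\{b,c,d} + (0 + 0)) + 0\{b}\{b,c}\{b,c,d})) | —c→ m4
  m4 = d.(rec X. a.b.c.d.X + (a.(X + X) + (0\{b,c,d} + (0 + 0)) + 0\{b}\{b,c}\{b,c,d})) | —d→ m0
Reachable graph of Q (5 states):
  n0 = rec X. a.b.c.d.X + (c.(X + X) + (0\{b,c,d} + (0 + 0)) + 0\{b}\{b,c}\{b,c,d}) | —a→ n1, —c→ n2
  n1 = b.c.d.(rec X. a.b.c.d.X + (c.(X + X) + (0\{b,c,d} + (0 + 0)) + 0\{b}\{b,c}\{b,c,d})) | —b→ n3
  n2 = (rec X. a.b.c.d.X + (c.(X + X) + (0\{b,c,d} + (0 + 0)) + 0\{b}\{b,c}\{b,c,d})) + (rec X. a.b.c.d.X + (c.(X + X) + (0\{b,c,d} + (0 + 0)) + 0\{b}\{b,c}\{b,c,d})) | —a→ n1, —c→ n2
  n3 = c.d.(rec X. a.b.c.d.X + (c.(X + X) + (0\{b,c,d} + (0 + 0)) + 0\{b}\{b,c}\{b,c,d})) | —c→ n4
  n4 = d.(rec X. a.b.c.d.X + (c.(X + X) + (0\{b,c,d} + (0 + 0)) + 0\{b}\{b,c}\{b,c,d})) | —d→ n0
Run σ = ⟨aa⟩ on P: start {m0}
  [1] a ⇒ {m1, m2}
  [2] a ⇒ {m1, m2}
  ✓ P
Run σ = ⟨aa⟩ on Q: start {n0}
  [1] a ⇒ {n1}
  [2] a ⇒ ∅ (Q stuck)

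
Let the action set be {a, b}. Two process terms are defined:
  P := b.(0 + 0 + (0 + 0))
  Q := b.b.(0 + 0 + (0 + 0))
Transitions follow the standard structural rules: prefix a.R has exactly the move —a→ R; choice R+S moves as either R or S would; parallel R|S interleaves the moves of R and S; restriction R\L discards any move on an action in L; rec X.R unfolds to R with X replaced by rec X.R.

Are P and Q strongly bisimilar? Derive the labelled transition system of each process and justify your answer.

Reachable graph of P (2 states):
  p0 = b.(0 + 0 + (0 + 0)) → -b-> p1
  p1 = 0 + 0 + (0 + 0) → stopped
Reachable graph of Q (3 states):
  q0 = b.b.(0 + 0 + (0 + 0)) → -b-> q1
  q1 = b.(0 + 0 + (0 + 0)) → -b-> q2
  q2 = 0 + 0 + (0 + 0) → stopped
Coarsest stable partition (strong bisimilarity classes):
  B0 = {p0, q1}
  B1 = {p1, q2}
  B2 = {q0}
p0 ∈ B0, q0 ∈ B2 → different blocks

P ≁ Q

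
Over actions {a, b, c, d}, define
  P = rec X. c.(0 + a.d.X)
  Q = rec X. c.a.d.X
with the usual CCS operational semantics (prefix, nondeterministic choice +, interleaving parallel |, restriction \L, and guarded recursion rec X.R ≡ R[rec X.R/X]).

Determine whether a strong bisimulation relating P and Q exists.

LTS(P): 3 reachable states
  m0 = rec X. c.(0 + a.d.X) | --c--▸ m1
  m1 = 0 + a.d.(rec X. c.(0 + a.d.X)) | --a--▸ m2
  m2 = d.(rec X. c.(0 + a.d.X)) | --d--▸ m0
LTS(Q): 3 reachable states
  n0 = rec X. c.a.d.X | --c--▸ n1
  n1 = a.d.(rec X. c.a.d.X) | --a--▸ n2
  n2 = d.(rec X. c.a.d.X) | --d--▸ n0
Partition-refinement fixed point:
  B0 = {m0, n0}
  B1 = {m1, n1}
  B2 = {m2, n2}
m0 ∈ B0, n0 ∈ B0 → same block

bisimilar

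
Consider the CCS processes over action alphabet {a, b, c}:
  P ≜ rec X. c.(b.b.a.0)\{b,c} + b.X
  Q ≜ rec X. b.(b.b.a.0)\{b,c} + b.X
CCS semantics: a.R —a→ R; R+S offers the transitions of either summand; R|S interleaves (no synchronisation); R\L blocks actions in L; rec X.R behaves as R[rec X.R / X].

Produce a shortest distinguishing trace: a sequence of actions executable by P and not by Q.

P's transition system — 2 states:
  s0 = rec X. c.(b.b.a.0)\{b,c} + b.X → ··b··> s0, ··c··> s1
  s1 = (b.b.a.0)\{b,c} → ∅
Q's transition system — 2 states:
  t0 = rec X. b.(b.b.a.0)\{b,c} + b.X → ··b··> t0, ··b··> t1
  t1 = (b.b.a.0)\{b,c} → ∅
Executing c from P (initial set {s0}):
  after c @ step 1: {s1}
  — P admits the full trace.
Executing c from Q (initial set {t0}):
  after c @ step 1: ∅  — Q cannot continue

c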